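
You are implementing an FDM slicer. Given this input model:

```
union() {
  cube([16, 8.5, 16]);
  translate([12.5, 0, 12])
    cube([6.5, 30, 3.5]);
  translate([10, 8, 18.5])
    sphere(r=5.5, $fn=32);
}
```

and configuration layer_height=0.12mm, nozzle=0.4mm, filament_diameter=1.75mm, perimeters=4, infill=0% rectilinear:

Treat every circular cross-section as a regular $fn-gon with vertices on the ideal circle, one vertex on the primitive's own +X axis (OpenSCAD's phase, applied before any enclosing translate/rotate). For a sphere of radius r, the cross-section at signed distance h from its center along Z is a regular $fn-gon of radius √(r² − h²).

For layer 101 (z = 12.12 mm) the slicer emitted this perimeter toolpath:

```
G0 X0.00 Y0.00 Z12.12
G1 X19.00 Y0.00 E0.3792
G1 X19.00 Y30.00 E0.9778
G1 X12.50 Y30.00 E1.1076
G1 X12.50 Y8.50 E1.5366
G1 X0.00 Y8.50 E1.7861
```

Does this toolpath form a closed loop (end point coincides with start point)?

Start point (G0): (0.00, 0.00). End point (last G1): the path does not return to the start — open.

no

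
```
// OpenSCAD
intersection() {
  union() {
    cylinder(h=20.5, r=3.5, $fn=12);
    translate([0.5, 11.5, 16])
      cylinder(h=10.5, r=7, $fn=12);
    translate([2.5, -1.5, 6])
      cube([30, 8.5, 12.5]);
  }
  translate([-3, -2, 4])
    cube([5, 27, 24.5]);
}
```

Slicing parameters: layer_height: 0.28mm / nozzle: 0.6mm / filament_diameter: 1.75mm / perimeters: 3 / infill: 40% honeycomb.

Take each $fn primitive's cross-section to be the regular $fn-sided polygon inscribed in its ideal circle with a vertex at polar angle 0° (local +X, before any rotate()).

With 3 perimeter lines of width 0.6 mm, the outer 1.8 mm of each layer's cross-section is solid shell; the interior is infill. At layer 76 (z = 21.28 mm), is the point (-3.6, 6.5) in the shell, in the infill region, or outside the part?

At z = 21.28 mm: the cylinder is absent (z outside [0, 20.5]); the r=7 cylinder at (0.5, 11.5) contributes a regular 12-gon of circumradius 7; the cube at (2.5, -1.5) is not intersected at this z (z outside [6, 18.5]); Taking the union: only the r=7 cylinder at (0.5, 11.5) is present, so the union is just that shape — 1 connected region; the cube at (-3, -2) is present — its section is the full 5×27 rectangle; After intersecting: the 5×27 cube at (-3, -2) partially overlaps the result so far; clipping to the common part keeps 66.11 mm² — 1 connected region. Overall, the cross-section is a single solid region. The nearest boundary edge runs (-3.00, 5.44)→(-3.00, 17.56); distance from the point to it = 0.60 mm. The point is not inside any of the regions above, so it lies outside the cross-section (0.60 mm from the nearest boundary).

outside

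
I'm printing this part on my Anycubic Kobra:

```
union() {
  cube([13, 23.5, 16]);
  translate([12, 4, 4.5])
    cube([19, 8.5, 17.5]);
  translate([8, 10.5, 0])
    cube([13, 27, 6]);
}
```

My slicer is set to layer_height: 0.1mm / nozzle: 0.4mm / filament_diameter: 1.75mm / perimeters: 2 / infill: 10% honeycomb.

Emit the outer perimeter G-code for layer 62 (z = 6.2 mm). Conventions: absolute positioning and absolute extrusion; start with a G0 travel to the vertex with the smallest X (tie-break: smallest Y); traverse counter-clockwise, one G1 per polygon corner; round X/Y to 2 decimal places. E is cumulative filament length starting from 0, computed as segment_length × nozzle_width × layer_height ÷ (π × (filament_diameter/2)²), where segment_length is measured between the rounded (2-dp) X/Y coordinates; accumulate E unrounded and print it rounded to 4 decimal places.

G0 X0.00 Y0.00 Z6.20
G1 X13.00 Y0.00 E0.2162
G1 X13.00 Y4.00 E0.2827
G1 X31.00 Y4.00 E0.5821
G1 X31.00 Y12.50 E0.7234
G1 X13.00 Y12.50 E1.0227
G1 X13.00 Y23.50 E1.2057
G1 X0.00 Y23.50 E1.4219
G1 X0.00 Y0.00 E1.8127

At z = 6.2 mm: the 13×23.5 cube contributes its full rectangle; the 19×8.5 cube at (12, 4) contributes its full rectangle; the cube at (8, 10.5) does not reach this height (z outside [0, 6]); Taking the union: the regions partially overlap (shared area 8.50 mm²), so overlapping operands fuse into one piece — 1 connected region. The outline is a single polygon with 8 vertices. Extrusion per mm of travel: 0.4 × 0.1 / (π × 0.875²) = 0.016630. Accumulating E over each segment gives final E = 1.8127.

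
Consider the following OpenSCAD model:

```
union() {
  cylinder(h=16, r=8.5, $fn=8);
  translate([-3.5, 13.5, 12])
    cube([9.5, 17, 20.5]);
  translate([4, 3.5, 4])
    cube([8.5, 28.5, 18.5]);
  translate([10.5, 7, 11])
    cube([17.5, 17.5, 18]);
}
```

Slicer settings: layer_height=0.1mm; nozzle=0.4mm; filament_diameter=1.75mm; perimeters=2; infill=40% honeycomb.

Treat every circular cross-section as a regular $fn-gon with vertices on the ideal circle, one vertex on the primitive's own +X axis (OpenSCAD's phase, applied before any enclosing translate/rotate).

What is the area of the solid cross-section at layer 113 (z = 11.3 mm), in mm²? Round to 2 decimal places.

710.66 mm²

At z = 11.3 mm: the r=8.5 cylinder gives a regular 8-gon of circumradius 8.5 (constant along its height) (area = (8/2)·8.500²·sin(360°/8) = 204.35 mm²); the cube at (-3.5, 13.5) does not reach this height (z outside [12, 32.5]); the 8.5×28.5 cube at (4, 3.5) contributes its full rectangle (area 242.25 mm²); the cube at (10.5, 7) is present — its section is the full 17.5×17.5 rectangle (area 306.25 mm²); Taking the union: the regions partially overlap — summed areas 752.85 mm² minus the doubly-counted overlap 42.19 mm² gives 710.66 mm² — area = 710.66 mm². Overall, the cross-section is a single solid region. Net area = 710.66 mm².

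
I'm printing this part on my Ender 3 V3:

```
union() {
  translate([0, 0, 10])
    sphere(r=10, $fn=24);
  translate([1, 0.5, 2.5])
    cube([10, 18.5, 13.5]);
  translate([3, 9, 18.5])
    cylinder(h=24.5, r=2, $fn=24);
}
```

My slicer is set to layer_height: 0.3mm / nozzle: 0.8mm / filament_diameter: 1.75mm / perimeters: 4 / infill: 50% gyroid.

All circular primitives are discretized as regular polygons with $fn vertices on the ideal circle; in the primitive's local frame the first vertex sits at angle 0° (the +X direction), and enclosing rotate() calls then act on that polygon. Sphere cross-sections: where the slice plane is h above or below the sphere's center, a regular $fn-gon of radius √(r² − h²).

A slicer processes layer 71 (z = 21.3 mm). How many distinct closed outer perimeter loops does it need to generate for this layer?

At z = 21.3 mm: the sphere is not intersected at this z (|z−center|=11.300 > r=10); the cube at (1, 0.5) is not intersected at this z (z outside [2.5, 16]); the r=2 cylinder at (3, 9) gives a regular 24-gon of circumradius 2 (constant along its height); Taking the union: only the r=2 cylinder at (3, 9) is present, so the union is just that shape — 1 connected region. The result has 1 disconnected region.

1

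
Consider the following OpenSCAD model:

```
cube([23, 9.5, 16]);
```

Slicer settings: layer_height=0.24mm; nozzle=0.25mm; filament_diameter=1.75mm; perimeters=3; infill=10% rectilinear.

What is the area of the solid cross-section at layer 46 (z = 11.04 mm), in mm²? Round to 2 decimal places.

At z = 11.04 mm: the cube is present — its section is the full 23×9.5 rectangle (area 218.50 mm²). Overall, the cross-section is a single solid region. Net area = 218.50 mm².

218.50 mm²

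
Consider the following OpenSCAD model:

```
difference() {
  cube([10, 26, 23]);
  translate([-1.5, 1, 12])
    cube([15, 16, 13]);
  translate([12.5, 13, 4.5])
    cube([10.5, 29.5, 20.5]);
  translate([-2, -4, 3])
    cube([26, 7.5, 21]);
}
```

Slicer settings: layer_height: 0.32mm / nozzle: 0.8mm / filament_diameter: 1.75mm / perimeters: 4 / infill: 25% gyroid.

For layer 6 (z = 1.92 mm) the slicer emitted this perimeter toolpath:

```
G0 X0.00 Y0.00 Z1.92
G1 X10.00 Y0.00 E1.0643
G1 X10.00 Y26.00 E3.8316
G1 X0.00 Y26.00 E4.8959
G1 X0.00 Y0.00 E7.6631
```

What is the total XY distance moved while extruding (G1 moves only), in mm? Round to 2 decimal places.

Sum the Euclidean lengths of each G1 segment: total = 72.00 mm.

72.00 mm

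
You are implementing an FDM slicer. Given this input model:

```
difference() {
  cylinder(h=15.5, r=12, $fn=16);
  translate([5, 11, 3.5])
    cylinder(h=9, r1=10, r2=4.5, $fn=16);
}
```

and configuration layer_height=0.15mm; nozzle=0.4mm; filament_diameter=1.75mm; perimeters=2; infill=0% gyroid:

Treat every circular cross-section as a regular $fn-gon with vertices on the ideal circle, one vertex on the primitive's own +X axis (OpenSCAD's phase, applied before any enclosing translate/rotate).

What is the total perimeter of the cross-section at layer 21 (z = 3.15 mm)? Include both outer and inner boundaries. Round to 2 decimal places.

74.91 mm

At z = 3.15 mm: the cylinder: section is a regular 16-gon, circumradius r=12 (perimeter = 2·16·12.000·sin(180°/16) = 74.91 mm); the cone at (5, 11) is not intersected at this z (z outside [3.5, 12.5]); After the difference (first − rest): none of the subtracted shapes is present at this height, so the r=12 cylinder is unchanged — boundary = 74.91 mm. Overall, the cross-section is a single solid region. Total boundary length (outer) = 74.91 mm.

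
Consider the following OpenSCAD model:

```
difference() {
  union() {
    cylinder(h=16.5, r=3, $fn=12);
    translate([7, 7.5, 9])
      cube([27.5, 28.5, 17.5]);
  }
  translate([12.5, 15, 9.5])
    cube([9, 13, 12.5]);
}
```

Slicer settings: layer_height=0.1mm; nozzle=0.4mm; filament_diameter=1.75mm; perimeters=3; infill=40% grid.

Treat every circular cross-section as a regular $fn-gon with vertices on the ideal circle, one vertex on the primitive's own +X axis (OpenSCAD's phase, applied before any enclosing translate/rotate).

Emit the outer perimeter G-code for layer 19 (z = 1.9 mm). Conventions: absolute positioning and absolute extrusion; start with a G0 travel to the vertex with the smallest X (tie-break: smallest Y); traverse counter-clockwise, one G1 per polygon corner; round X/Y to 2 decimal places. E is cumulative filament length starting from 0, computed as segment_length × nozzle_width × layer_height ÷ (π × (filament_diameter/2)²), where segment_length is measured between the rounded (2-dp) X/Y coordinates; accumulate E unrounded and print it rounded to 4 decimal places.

G0 X-3.00 Y0.00 Z1.90
G1 X-2.60 Y-1.50 E0.0258
G1 X-1.50 Y-2.60 E0.0517
G1 X0.00 Y-3.00 E0.0775
G1 X1.50 Y-2.60 E0.1033
G1 X2.60 Y-1.50 E0.1292
G1 X3.00 Y0.00 E0.1550
G1 X2.60 Y1.50 E0.1808
G1 X1.50 Y2.60 E0.2067
G1 X0.00 Y3.00 E0.2325
G1 X-1.50 Y2.60 E0.2583
G1 X-2.60 Y1.50 E0.2842
G1 X-3.00 Y0.00 E0.3100

At z = 1.9 mm: the r=3 cylinder gives a regular 12-gon of circumradius 3 (constant along its height); the cube at (7, 7.5) is absent (z outside [9, 26.5]); Merging all regions: only the r=3 cylinder is present, so the union is just that shape — 1 connected region; the cube at (12.5, 15) does not reach this height (z outside [9.5, 22]); After the difference (first − rest): none of the subtracted shapes is present at this height, so that combined region is unchanged — 1 connected region. The outline is a single polygon with 12 vertices. Extrusion per mm of travel: 0.4 × 0.1 / (π × 0.875²) = 0.016630. Accumulating E over each segment gives final E = 0.3100.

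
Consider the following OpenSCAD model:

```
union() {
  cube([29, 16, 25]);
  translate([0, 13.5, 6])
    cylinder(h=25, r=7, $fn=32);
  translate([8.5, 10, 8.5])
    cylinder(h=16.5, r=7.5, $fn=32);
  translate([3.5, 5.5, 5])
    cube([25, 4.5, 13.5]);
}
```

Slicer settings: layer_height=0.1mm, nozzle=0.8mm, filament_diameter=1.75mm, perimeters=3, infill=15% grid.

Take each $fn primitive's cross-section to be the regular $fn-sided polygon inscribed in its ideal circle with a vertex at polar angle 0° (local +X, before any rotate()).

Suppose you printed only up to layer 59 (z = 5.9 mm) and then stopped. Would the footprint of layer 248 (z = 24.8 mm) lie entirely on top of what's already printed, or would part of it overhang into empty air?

part overhangs

Compare the two slices. At z = 5.9: the cube (footprint 29×16) is included at this height (area 464.00 mm²); the cylinder at (0, 13.5) is not intersected at this z (z outside [6, 31]); the cylinder at (8.5, 10) is absent (z outside [8.5, 25]); the cube at (3.5, 5.5) (footprint 25×4.5) is included at this height (area 112.50 mm²); Merging all regions: the 25×4.5 cube at (3.5, 5.5) lies entirely inside the 29×16 cube, so the union is just the 29×16 cube — area = 464.00 mm². At z = 24.8: the 29×16 cube contributes its full rectangle (area 464.00 mm²); the r=7 cylinder at (0, 13.5) gives a regular 32-gon of circumradius 7 (constant along its height) (area = (32/2)·7.000²·sin(360°/32) = 152.95 mm²); the r=7.5 cylinder at (8.5, 10) contributes a regular 32-gon of circumradius 7.5 (area = (32/2)·7.500²·sin(360°/32) = 175.58 mm²); the cube at (3.5, 5.5) is absent (z outside [5, 18.5]); Merging all regions: the regions partially overlap — summed areas 792.53 mm² minus the doubly-counted overlap 223.35 mm² gives 569.18 mm² — area = 569.18 mm². Checking containment: at z = 24.8 the cross-section extends beyond the z = 5.9 cross-section by about 105.18 mm².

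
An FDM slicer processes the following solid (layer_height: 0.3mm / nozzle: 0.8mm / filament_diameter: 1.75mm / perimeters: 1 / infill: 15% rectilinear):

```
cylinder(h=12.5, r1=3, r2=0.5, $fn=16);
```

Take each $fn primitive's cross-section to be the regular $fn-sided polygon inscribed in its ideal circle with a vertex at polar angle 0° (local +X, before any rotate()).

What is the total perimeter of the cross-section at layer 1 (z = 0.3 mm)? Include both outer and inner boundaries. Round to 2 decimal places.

At z = 0.3 mm: the cone (r1=3→r2=0.5) has section circumradius 2.940 here — a regular 16-gon (perimeter = 2·16·2.940·sin(180°/16) = 18.35 mm). Overall, the cross-section is a single solid region. Total boundary length (outer) = 18.35 mm.

18.35 mm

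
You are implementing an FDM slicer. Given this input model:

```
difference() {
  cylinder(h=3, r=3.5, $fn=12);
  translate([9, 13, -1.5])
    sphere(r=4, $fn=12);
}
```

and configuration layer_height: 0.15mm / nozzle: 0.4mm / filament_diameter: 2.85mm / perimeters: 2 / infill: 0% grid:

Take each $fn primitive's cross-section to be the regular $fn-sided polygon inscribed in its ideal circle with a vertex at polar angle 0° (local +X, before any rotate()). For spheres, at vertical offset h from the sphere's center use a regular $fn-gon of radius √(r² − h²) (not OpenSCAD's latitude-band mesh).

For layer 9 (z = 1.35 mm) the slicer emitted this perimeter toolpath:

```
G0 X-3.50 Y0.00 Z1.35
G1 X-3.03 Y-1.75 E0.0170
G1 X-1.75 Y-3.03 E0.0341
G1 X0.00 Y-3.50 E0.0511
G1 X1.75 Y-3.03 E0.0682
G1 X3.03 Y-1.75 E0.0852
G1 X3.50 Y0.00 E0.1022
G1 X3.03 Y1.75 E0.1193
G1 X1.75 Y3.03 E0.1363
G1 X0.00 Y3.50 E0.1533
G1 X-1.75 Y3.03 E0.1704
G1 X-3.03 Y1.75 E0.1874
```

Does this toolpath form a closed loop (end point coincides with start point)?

Start point (G0): (-3.50, 0.00). End point (last G1): the path does not return to the start — open.

no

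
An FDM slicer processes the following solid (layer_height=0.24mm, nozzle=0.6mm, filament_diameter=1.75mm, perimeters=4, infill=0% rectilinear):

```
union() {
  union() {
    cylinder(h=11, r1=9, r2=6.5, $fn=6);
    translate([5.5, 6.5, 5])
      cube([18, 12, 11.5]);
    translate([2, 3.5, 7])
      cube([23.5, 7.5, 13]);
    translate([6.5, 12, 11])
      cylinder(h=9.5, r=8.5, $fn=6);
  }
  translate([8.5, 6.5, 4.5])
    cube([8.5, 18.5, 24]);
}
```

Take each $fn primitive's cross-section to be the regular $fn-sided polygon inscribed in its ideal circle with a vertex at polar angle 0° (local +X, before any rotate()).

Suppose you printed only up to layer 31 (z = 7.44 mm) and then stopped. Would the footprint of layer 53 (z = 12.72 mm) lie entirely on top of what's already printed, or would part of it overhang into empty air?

Compare the two slices. At z = 7.44: the cone (r1=9→r2=6.5) has section circumradius 7.309 here — a regular 6-gon (area = (6/2)·7.309²·sin(360°/6) = 138.80 mm²); the cube at (5.5, 6.5) (footprint 18×12) is included at this height (area 216.00 mm²); the cube at (2, 3.5) is present — its section is the full 23.5×7.5 rectangle (area 176.25 mm²); the cylinder at (6.5, 12) is absent (z outside [11, 20.5]); Combining (union): the regions partially overlap — summed areas 531.05 mm² minus the doubly-counted overlap 87.99 mm² gives 443.05 mm² — area = 443.05 mm²; the cube at (8.5, 6.5) (footprint 8.5×18.5) is included at this height (area 157.25 mm²); Taking the union: the regions partially overlap — summed areas 600.30 mm² minus the doubly-counted overlap 102.00 mm² gives 498.30 mm² — area = 498.30 mm². At z = 12.72: the cone does not reach this height (z outside [0, 11]); the 18×12 cube at (5.5, 6.5) contributes its full rectangle (area 216.00 mm²); the cube at (2, 3.5) (footprint 23.5×7.5) is included at this height (area 176.25 mm²); the cylinder at (6.5, 12): section is a regular 6-gon, circumradius r=8.5 (area = (6/2)·8.500²·sin(360°/6) = 187.71 mm²); Combining (union): the regions partially overlap — summed areas 579.96 mm² minus the doubly-counted overlap 207.05 mm² gives 372.91 mm² — area = 372.91 mm²; the cube at (8.5, 6.5) is present — its section is the full 8.5×18.5 rectangle (area 157.25 mm²); Taking the union: the regions partially overlap — summed areas 530.16 mm² minus the doubly-counted overlap 104.15 mm² gives 426.01 mm² — area = 426.01 mm². Checking containment: at z = 12.72 the cross-section extends beyond the z = 7.44 cross-section by about 59.05 mm².

part overhangs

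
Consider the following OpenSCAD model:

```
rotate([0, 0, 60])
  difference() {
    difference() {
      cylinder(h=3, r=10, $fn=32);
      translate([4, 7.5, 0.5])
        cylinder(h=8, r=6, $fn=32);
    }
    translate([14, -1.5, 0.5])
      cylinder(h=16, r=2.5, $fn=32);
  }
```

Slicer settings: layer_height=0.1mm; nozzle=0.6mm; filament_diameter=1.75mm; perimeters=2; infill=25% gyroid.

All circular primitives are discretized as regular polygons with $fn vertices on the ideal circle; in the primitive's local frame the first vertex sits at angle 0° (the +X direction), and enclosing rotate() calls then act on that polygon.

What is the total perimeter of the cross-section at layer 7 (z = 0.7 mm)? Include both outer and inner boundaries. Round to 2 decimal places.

At z = 0.7 mm: the r=10 cylinder contributes a regular 32-gon of circumradius 10 (perimeter = 2·32·10.000·sin(180°/32) = 62.73 mm); the r=6 cylinder at (4, 7.5) contributes a regular 32-gon of circumradius 6 (perimeter = 2·32·6.000·sin(180°/32) = 37.64 mm); Taking the first minus the rest: starting from the r=10 cylinder, the r=6 cylinder at (4, 7.5) partially overlaps it — only the 66.14 mm² overlap (of its 112.37 mm²) is removed, clipping the outline — boundary = 67.68 mm; the cylinder at (14, -1.5): section is a regular 32-gon, circumradius r=2.5 (perimeter = 2·32·2.500·sin(180°/32) = 15.68 mm); Taking the first minus the rest: starting from that combined region, the r=2.5 cylinder at (14, -1.5) misses the remaining region (no effect) — boundary = 67.68 mm; (whole slice rotated 60° about Z — lengths, areas and connectivity unchanged). Overall, the cross-section is a single solid region. Total boundary length (outer) = 67.68 mm.

67.68 mm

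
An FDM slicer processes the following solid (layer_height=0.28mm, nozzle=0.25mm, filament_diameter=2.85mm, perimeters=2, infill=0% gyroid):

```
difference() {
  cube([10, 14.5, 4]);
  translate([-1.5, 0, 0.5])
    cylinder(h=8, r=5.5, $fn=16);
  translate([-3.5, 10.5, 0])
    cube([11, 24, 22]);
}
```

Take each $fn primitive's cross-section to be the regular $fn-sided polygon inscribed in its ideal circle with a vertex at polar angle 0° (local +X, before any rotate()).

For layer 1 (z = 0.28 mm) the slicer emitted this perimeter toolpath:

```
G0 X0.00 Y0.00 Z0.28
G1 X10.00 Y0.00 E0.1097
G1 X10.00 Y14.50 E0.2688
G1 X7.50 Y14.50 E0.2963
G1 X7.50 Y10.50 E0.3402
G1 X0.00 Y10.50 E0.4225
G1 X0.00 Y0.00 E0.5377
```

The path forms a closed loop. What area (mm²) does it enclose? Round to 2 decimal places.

115.00 mm²

Apply the shoelace formula to the sequence of (X, Y) vertices; enclosed area = 115.00 mm².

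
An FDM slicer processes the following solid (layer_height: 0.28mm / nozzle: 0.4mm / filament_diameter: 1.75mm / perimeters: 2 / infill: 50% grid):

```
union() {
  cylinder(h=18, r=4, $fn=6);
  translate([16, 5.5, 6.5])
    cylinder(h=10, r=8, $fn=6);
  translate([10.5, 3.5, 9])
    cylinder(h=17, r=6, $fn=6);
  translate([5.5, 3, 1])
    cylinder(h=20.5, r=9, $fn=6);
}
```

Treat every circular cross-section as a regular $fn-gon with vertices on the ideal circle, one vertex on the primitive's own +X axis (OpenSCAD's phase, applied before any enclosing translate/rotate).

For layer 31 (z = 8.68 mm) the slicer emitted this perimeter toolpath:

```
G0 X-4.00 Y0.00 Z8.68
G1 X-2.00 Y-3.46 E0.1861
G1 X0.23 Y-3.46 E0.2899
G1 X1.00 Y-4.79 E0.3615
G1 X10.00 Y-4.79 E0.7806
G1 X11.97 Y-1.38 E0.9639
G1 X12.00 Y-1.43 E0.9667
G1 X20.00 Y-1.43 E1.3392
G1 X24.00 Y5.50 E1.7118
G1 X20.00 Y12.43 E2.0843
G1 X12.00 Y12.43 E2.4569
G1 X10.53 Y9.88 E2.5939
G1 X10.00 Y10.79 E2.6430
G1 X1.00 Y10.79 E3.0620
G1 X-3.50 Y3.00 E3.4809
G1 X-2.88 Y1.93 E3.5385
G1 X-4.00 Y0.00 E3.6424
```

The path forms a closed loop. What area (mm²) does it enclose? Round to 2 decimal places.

351.75 mm²

Apply the shoelace formula to the sequence of (X, Y) vertices; enclosed area = 351.75 mm².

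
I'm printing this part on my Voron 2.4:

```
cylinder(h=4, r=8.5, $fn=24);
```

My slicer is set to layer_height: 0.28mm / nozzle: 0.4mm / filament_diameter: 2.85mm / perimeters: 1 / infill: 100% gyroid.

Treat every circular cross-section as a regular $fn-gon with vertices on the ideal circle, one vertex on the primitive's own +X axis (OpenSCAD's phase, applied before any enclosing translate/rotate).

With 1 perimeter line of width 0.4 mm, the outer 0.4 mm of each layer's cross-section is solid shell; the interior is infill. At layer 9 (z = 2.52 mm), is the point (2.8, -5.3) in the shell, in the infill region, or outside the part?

At z = 2.52 mm: the r=8.5 cylinder contributes a regular 24-gon of circumradius 8.5. Overall, the cross-section is a single solid region. The nearest boundary edge runs (2.20, -8.21)→(4.25, -7.36); distance from the point to it = 2.46 mm. The point is inside the cross-section and 2.46 mm from the nearest boundary — more than the 0.4 mm shell width (1 × 0.4), so it's in the infill interior.

infill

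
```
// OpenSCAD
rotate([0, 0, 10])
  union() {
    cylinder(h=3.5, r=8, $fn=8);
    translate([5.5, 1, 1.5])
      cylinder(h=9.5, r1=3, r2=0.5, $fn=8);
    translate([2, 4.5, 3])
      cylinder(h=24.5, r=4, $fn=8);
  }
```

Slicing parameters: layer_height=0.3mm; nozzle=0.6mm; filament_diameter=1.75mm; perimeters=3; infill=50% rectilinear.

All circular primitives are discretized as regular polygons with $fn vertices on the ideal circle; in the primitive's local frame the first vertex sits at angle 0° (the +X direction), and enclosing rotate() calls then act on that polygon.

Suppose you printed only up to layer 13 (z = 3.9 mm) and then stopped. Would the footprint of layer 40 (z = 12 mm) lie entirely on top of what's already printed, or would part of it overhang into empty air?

entirely on top

Compare the two slices. At z = 3.9: the cylinder is not intersected at this z (z outside [0, 3.5]); the cone at (5.5, 1) (r1=3→r2=0.5) has section circumradius 2.368 here — a regular 8-gon (area = (8/2)·2.368²·sin(360°/8) = 15.87 mm²); the r=4 cylinder at (2, 4.5) gives a regular 8-gon of circumradius 4 (constant along its height) (area = (8/2)·4.000²·sin(360°/8) = 45.25 mm²); Taking the union: the regions partially overlap — summed areas 61.12 mm² minus the doubly-counted overlap 2.43 mm² gives 58.69 mm² — area = 58.69 mm²; (rotated 10° about Z; rotation is an isometry so areas/perimeters/island counts are preserved). At z = 12: the cylinder does not reach this height (z outside [0, 3.5]); the cone at (5.5, 1) is not intersected at this z (z outside [1.5, 11]); the r=4 cylinder at (2, 4.5) contributes a regular 8-gon of circumradius 4 (area = (8/2)·4.000²·sin(360°/8) = 45.25 mm²); Combining (union): only the r=4 cylinder at (2, 4.5) is present, so the union is just that shape — area = 45.25 mm²; (rotated 10° about Z; rotation is an isometry so areas/perimeters/island counts are preserved). Checking containment: the cross-section at z = 12 is a subset of the cross-section at z = 3.9.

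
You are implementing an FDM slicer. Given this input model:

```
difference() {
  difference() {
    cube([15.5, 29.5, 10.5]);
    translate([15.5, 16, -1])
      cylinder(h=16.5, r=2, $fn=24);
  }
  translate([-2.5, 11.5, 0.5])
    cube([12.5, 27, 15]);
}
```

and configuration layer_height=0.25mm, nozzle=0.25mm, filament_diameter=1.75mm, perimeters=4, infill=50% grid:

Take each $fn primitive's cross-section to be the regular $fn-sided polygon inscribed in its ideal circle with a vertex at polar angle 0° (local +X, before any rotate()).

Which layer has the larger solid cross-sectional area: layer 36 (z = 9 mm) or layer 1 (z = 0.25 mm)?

Layer 36 (z = 9): the cube (footprint 15.5×29.5) is included at this height (area 457.25 mm²); the cylinder at (15.5, 16): section is a regular 24-gon, circumradius r=2 (area = (24/2)·2.000²·sin(360°/24) = 12.42 mm²); Subtracting the remaining from the first: starting from the 15.5×29.5 cube (457.25 mm²), the r=2 cylinder at (15.5, 16) partially overlaps it — only the 6.21 mm² overlap (of its 12.42 mm²) is removed, clipping the outline — area = 451.04 mm²; the cube at (-2.5, 11.5) is present — its section is the full 12.5×27 rectangle (area 337.50 mm²); After the difference (first − rest): starting from the result so far (451.04 mm²), the 12.5×27 cube at (-2.5, 11.5) partially overlaps it — only the 180.00 mm² overlap (of its 337.50 mm²) is removed, clipping the outline — area = 271.04 mm². So its area = 271.04 mm². Layer 1 (z = 0.25): the 15.5×29.5 cube contributes its full rectangle (area 457.25 mm²); the r=2 cylinder at (15.5, 16) gives a regular 24-gon of circumradius 2 (constant along its height) (area = (24/2)·2.000²·sin(360°/24) = 12.42 mm²); Subtracting the remaining from the first: starting from the 15.5×29.5 cube (457.25 mm²), the r=2 cylinder at (15.5, 16) partially overlaps it — only the 6.21 mm² overlap (of its 12.42 mm²) is removed, clipping the outline — area = 451.04 mm²; the cube at (-2.5, 11.5) is absent (z outside [0.5, 15.5]); After the difference (first − rest): none of the subtracted shapes is present at this height, so that combined region is unchanged — area = 451.04 mm². So its area = 451.04 mm². Layer 1 is larger (451.04 vs 271.04 mm²).

layer 1 (z = 0.25 mm)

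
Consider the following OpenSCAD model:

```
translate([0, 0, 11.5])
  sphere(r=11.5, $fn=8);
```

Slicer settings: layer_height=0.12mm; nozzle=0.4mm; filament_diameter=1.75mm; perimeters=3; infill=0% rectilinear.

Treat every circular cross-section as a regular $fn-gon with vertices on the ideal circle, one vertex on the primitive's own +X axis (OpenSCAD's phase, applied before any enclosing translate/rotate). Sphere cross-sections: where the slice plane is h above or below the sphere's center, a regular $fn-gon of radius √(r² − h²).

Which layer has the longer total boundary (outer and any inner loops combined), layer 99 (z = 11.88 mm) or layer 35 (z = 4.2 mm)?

layer 99 (z = 11.88 mm)

Layer 99 (z = 11.88): the r=11.5 sphere slices to a regular 8-gon of circumradius 11.494 (√(r²−h²) with h=0.38 from center) (perimeter = 2·8·11.494·sin(180°/8) = 70.38 mm). So its perimeter = 70.38 mm. Layer 35 (z = 4.2): the r=11.5 sphere contributes a regular 8-gon of circumradius √(11.5²−7.3²) = 8.886 (perimeter = 2·8·8.886·sin(180°/8) = 54.41 mm). So its perimeter = 54.41 mm. Layer 99 is larger (70.38 vs 54.41 mm).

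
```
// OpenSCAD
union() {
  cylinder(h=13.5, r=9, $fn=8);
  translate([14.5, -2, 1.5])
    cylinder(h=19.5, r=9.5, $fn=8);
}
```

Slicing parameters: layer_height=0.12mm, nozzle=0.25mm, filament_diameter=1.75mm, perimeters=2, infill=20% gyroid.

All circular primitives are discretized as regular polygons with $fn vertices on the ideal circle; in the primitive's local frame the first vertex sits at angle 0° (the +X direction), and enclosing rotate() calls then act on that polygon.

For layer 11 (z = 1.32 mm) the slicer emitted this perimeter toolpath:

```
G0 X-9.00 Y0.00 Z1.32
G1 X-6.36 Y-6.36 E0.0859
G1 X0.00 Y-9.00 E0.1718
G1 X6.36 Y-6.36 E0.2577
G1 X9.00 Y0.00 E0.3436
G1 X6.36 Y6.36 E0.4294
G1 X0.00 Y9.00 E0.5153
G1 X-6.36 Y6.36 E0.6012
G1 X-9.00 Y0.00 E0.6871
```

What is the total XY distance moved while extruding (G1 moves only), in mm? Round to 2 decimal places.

Sum the Euclidean lengths of each G1 segment: total = 55.09 mm.

55.09 mm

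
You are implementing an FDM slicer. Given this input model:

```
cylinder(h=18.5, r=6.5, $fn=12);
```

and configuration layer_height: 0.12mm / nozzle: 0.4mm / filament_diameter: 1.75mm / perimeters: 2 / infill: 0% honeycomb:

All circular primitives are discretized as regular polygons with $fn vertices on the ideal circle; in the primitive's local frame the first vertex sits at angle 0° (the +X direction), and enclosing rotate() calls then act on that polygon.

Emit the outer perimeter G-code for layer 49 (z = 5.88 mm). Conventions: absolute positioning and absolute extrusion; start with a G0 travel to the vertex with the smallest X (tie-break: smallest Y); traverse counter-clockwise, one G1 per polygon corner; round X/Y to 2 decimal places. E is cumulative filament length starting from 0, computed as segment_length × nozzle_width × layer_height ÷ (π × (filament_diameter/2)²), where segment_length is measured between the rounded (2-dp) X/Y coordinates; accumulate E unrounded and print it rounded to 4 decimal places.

G0 X-6.50 Y0.00 Z5.88
G1 X-5.63 Y-3.25 E0.0671
G1 X-3.25 Y-5.63 E0.1343
G1 X0.00 Y-6.50 E0.2015
G1 X3.25 Y-5.63 E0.2686
G1 X5.63 Y-3.25 E0.3358
G1 X6.50 Y0.00 E0.4029
G1 X5.63 Y3.25 E0.4700
G1 X3.25 Y5.63 E0.5372
G1 X0.00 Y6.50 E0.6044
G1 X-3.25 Y5.63 E0.6715
G1 X-5.63 Y3.25 E0.7387
G1 X-6.50 Y0.00 E0.8058

At z = 5.88 mm: the r=6.5 cylinder contributes a regular 12-gon of circumradius 6.5. The outline is a single polygon with 12 vertices. Extrusion per mm of travel: 0.4 × 0.12 / (π × 0.875²) = 0.019956. Accumulating E over each segment gives final E = 0.8058.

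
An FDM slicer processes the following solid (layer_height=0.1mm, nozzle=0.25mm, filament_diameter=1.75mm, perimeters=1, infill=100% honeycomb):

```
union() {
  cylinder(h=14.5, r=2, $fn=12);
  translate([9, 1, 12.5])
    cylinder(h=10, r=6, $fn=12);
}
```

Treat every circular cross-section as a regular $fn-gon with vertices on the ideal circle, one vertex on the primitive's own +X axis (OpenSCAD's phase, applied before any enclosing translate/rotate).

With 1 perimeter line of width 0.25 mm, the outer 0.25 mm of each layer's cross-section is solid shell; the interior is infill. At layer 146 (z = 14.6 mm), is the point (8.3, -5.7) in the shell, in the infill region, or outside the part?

outside

At z = 14.6 mm: the cylinder is not intersected at this z (z outside [0, 14.5]); the cylinder at (9, 1): section is a regular 12-gon, circumradius r=6; Taking the union: only the r=6 cylinder at (9, 1) is present, so the union is just that shape — 1 connected region. Overall, the cross-section is a single solid region. The nearest boundary edge runs (6.00, -4.20)→(9.00, -5.00); distance from the point to it = 0.86 mm. The point is not inside any of the regions above, so it lies outside the cross-section (0.86 mm from the nearest boundary).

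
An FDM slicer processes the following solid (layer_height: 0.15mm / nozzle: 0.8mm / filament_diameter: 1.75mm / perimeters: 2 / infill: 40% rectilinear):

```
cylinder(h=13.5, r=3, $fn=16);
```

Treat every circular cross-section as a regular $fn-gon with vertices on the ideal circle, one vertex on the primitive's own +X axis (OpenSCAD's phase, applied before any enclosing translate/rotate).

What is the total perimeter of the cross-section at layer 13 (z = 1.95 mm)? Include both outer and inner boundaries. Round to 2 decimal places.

18.73 mm

At z = 1.95 mm: the cylinder: section is a regular 16-gon, circumradius r=3 (perimeter = 2·16·3.000·sin(180°/16) = 18.73 mm). Overall, the cross-section is a single solid region. Total boundary length (outer) = 18.73 mm.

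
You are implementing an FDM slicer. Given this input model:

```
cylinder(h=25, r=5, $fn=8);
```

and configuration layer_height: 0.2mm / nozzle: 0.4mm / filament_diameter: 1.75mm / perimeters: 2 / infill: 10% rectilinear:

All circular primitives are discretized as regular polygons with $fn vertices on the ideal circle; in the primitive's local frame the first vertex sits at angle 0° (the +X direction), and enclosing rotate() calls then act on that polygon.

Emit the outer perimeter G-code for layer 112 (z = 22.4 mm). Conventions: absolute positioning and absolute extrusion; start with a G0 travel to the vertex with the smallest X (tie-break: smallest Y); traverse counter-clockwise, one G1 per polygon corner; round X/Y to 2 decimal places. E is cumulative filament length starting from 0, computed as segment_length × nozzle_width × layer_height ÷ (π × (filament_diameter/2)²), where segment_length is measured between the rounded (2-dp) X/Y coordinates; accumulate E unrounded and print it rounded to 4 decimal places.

G0 X-5.00 Y0.00 Z22.40
G1 X-3.54 Y-3.54 E0.1274
G1 X0.00 Y-5.00 E0.2547
G1 X3.54 Y-3.54 E0.3821
G1 X5.00 Y0.00 E0.5094
G1 X3.54 Y3.54 E0.6368
G1 X0.00 Y5.00 E0.7642
G1 X-3.54 Y3.54 E0.8915
G1 X-5.00 Y0.00 E1.0189

At z = 22.4 mm: the r=5 cylinder contributes a regular 8-gon of circumradius 5. The outline is a single polygon with 8 vertices. Extrusion per mm of travel: 0.4 × 0.2 / (π × 0.875²) = 0.033260. Accumulating E over each segment gives final E = 1.0189.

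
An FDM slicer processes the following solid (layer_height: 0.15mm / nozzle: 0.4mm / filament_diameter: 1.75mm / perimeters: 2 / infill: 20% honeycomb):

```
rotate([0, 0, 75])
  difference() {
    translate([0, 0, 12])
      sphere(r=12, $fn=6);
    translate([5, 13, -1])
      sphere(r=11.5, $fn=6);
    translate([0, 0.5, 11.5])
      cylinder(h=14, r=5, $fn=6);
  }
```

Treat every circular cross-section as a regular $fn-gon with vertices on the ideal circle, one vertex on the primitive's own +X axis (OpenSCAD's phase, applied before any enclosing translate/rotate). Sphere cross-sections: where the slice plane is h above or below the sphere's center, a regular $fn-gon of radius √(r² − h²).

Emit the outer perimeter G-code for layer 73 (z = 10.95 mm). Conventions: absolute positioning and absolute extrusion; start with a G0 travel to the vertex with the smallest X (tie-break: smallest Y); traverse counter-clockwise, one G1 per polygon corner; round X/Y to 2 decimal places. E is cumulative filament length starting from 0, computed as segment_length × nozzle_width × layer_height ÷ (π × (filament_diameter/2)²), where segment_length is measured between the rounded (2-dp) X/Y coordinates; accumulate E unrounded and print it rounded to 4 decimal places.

At z = 10.95 mm: the r=12 sphere slices to a regular 6-gon of circumradius 11.954 (√(r²−h²) with h=1.05 from center); the sphere at (5, 13) is not intersected at this z (|z−center|=11.950 > r=11.5); the cylinder at (0, 0.5) does not reach this height (z outside [11.5, 25.5]); Taking the first minus the rest: none of the subtracted shapes is present at this height, so the r=12 sphere is unchanged — 1 connected region; (whole slice rotated 75° about Z — lengths, areas and connectivity unchanged). The outline is a single polygon with 6 vertices. Extrusion per mm of travel: 0.4 × 0.15 / (π × 0.875²) = 0.024945. Accumulating E over each segment gives final E = 1.7892.

G0 X-11.55 Y-3.09 Z10.95
G1 X-3.09 Y-11.55 E0.2984
G1 X8.45 Y-8.45 E0.5965
G1 X11.55 Y3.09 E0.8946
G1 X3.09 Y11.55 E1.1930
G1 X-8.45 Y8.45 E1.4911
G1 X-11.55 Y-3.09 E1.7892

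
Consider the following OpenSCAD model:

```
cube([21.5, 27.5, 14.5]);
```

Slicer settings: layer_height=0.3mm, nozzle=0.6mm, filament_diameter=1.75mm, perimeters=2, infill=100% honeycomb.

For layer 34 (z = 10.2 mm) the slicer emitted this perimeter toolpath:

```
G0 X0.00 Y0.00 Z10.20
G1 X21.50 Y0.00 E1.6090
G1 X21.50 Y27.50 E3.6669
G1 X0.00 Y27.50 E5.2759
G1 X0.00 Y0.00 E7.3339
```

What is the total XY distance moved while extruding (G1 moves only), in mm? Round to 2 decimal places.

Sum the Euclidean lengths of each G1 segment: total = 98.00 mm.

98.00 mm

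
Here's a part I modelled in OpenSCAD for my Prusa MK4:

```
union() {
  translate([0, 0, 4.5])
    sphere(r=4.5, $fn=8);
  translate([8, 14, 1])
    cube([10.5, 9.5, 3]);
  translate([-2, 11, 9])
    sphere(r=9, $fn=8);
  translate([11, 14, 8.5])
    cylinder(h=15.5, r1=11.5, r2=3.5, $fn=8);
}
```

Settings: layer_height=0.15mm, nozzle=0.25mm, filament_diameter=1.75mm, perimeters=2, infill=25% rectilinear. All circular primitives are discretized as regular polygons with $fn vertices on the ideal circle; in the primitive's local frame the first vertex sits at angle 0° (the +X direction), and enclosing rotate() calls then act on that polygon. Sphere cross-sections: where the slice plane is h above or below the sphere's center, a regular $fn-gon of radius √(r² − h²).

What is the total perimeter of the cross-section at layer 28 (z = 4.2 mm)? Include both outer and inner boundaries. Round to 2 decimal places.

At z = 4.2 mm: the sphere: section is a regular 8-gon, circumradius = √(r²−h²) = √(4.5²−0.3²) = 4.490 (perimeter = 2·8·4.490·sin(180°/8) = 27.49 mm); the cube at (8, 14) does not reach this height (z outside [1, 4]); the r=9 sphere at (-2, 11) contributes a regular 8-gon of circumradius √(9²−4.8²) = 7.613 (perimeter = 2·8·7.613·sin(180°/8) = 46.61 mm); the cone at (11, 14) is not intersected at this z (z outside [8.5, 24]); Merging all regions: the regions partially overlap (shared area 0.64 mm²), so the edge portions inside another operand are dropped and the merged outline is re-measured after clipping — boundary = 68.34 mm. Overall, the cross-section is a single solid region. Total boundary length (outer) = 68.34 mm.

68.34 mm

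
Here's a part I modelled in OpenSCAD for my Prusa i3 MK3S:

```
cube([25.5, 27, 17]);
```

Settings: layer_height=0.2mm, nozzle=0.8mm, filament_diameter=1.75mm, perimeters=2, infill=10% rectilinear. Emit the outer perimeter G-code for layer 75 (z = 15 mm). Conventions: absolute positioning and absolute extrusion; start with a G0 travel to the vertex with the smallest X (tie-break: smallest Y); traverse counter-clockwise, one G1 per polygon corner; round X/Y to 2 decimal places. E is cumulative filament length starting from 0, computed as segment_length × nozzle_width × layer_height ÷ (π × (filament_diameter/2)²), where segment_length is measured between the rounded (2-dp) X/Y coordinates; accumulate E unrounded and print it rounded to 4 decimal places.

At z = 15 mm: the 25.5×27 cube contributes its full rectangle. The outline is a single polygon with 4 vertices. Extrusion per mm of travel: 0.8 × 0.2 / (π × 0.875²) = 0.066520. Accumulating E over each segment gives final E = 6.9846.

G0 X0.00 Y0.00 Z15.00
G1 X25.50 Y0.00 E1.6963
G1 X25.50 Y27.00 E3.4923
G1 X0.00 Y27.00 E5.1886
G1 X0.00 Y0.00 E6.9846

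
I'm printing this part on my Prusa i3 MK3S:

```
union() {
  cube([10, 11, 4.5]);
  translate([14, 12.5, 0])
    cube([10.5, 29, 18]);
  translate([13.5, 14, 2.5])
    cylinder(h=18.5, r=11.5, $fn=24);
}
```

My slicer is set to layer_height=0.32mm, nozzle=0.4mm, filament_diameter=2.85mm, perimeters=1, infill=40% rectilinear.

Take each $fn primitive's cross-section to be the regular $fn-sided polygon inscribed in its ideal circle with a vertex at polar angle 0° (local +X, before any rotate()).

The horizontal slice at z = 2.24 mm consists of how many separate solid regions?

2

At z = 2.24 mm: the cube (footprint 10×11) is included at this height; the cube at (14, 12.5) is present — its section is the full 10.5×29 rectangle; the cylinder at (13.5, 14) is absent (z outside [2.5, 21]); Merging all regions: the 2 present regions are separate (no shared area or edge), so areas and boundary lengths simply add and each stays a separate island — 2 connected regions. The result has 2 disconnected regions.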